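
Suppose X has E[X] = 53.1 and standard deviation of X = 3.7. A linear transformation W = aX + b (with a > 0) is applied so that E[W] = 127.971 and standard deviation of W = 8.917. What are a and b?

standard deviation of W = a·standard deviation of X (a > 0), so a = 8.917/3.7 = 2.41.
E[W] = a·E[X] + b, so b = 127.971 − 2.41·53.1 = 0.

a = 2.41, b = 0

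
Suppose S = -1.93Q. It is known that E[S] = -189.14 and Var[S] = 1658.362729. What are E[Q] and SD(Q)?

From S = -1.93Q: E[S] = a·E[Q] + b, so E[Q] = (E[S] − b)/a = (-189.14 − 0)/(-1.93) = 98.
SD(S) = √1658.362729 = 40.723.
SD(S) = |a|·SD(Q), so SD(Q) = 40.723/|-1.93| = 21.1.

E[Q] = 98, SD(Q) = 21.1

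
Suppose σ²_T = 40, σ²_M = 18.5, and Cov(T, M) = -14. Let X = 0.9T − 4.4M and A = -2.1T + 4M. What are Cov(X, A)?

Cov(X, A) = -580.96

By bilinearity, Cov(X, A) = ac·σ²_T + bd·σ²_M + (ad+bc)·Cov(T, M), with a=0.9, b=-4.4, c=-2.1, d=4.
ac·σ²_T = 0.9·(-2.1)·40 = -75.6
bd·σ²_M = (-4.4)·4·18.5 = -325.6
(ad+bc)·Cov(T, M) = (12.84)·(-14) = -179.76
Cov(X, A) = -75.6 + (-325.6) + (-179.76) = -580.96.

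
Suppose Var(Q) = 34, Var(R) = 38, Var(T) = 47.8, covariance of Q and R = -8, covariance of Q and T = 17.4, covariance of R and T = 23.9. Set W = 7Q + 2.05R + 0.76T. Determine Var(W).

Var(W) = 1883.31268

Var(W) = a²·Var(Q) + b²·Var(R) + c²·Var(T) + 2ab·covariance of Q and R + 2ac·covariance of Q and T + 2bc·covariance of R and T, with a = 7, b = 2.05, c = 0.76.
= 1666 + 159.695 + 27.60928 + (-229.6) + 185.136 + 74.4724
= 1883.31268.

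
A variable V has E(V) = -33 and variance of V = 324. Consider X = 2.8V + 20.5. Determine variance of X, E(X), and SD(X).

variance of X = 2540.16, E(X) = -71.9, SD(X) = 50.4

X = 2.8V + 20.5 is linear with a = 2.8, b = 20.5.
variance of X = a²·variance of V = 2.8²·324 = 2540.16 (the additive constant 20.5 does not affect variance).
E(X) = a·E(V) + b = 2.8·(-33) + 20.5 = -71.9.
SD(V) = √324 = 18.
SD(X) = |a|·SD(V) = |2.8|·18 = 50.4.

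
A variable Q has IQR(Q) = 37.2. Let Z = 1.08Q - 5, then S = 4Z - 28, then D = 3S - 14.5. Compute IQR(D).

IQR(D) = 482.112

IQR(Z) = |1.08|·37.2 = 40.176.
IQR(S) = |4|·40.176 = 160.704.
IQR(D) = |3|·160.704 = 482.112.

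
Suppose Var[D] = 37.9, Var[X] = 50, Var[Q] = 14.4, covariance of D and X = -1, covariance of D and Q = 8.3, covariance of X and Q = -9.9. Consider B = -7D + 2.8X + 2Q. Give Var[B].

Var[B] = 2002.62

Var[B] = a²·Var[D] + b²·Var[X] + c²·Var[Q] + 2ab·covariance of D and X + 2ac·covariance of D and Q + 2bc·covariance of X and Q, with a = -7, b = 2.8, c = 2.
= 1857.1 + 392 + 57.6 + 39.2 + (-232.4) + (-110.88)
= 2002.62.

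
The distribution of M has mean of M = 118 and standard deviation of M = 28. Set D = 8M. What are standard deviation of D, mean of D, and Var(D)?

standard deviation of D = 224, mean of D = 944, Var(D) = 50176

D = 8M is linear with a = 8, b = 0.
standard deviation of D = |a|·standard deviation of M = |8|·28 = 224.
mean of D = a·mean of M + b = 8·118 = 944.
Var(M) = 28² = 784.
Var(D) = a²·Var(M) = 8²·784 = 50176.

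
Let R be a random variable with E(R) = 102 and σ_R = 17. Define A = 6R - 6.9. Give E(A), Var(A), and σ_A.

A = 6R - 6.9 is linear with a = 6, b = -6.9.
E(A) = a·E(R) + b = 6·102 + (-6.9) = 605.1.
Var(R) = 17² = 289.
Var(A) = a²·Var(R) = 6²·289 = 10404 (the additive constant -6.9 does not affect variance).
σ_A = |a|·σ_R = |6|·17 = 102.

E(A) = 605.1, Var(A) = 10404, σ_A = 102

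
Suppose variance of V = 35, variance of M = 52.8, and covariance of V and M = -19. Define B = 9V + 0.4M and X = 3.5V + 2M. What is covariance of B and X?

By bilinearity, covariance of B and X = ac·variance of V + bd·variance of M + (ad+bc)·covariance of V and M, with a=9, b=0.4, c=3.5, d=2.
ac·variance of V = 9·3.5·35 = 1102.5
bd·variance of M = 0.4·2·52.8 = 42.24
(ad+bc)·covariance of V and M = (19.4)·(-19) = -368.6
covariance of B and X = 1102.5 + 42.24 + (-368.6) = 776.14.

covariance of B and X = 776.14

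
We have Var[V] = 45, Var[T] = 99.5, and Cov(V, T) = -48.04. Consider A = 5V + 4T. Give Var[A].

Var[A] = 795.4

Var[A] = a²·Var[V] + b²·Var[T] + 2ab·Cov(V, T) with a = 5, b = 4.
= 5²·45 + 4²·99.5 + 2·5·4·(-48.04)
= 1125 + 1592 + (-1921.6) = 795.4.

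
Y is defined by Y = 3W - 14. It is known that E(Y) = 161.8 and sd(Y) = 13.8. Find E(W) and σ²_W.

E(W) = 58.6, σ²_W = 21.16

From Y = 3W - 14: E(Y) = a·E(W) + b, so E(W) = (E(Y) − b)/a = (161.8 − (-14))/3 = 58.6.
σ²_Y = 13.8² = 190.44.
σ²_Y = a²·σ²_W, so σ²_W = 190.44/3² = 21.16.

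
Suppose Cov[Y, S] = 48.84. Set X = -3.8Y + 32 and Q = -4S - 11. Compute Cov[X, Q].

Cov[X, Q] = 742.368

Cov[X, Q] = a·c·Cov[Y, S] = (-3.8)·(-4)·48.84 = 742.368. Additive constants drop out.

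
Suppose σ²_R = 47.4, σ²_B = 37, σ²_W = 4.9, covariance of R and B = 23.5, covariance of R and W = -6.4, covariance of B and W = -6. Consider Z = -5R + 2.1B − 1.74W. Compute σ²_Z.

σ²_Z = 801.99324

σ²_Z = a²·σ²_R + b²·σ²_B + c²·σ²_W + 2ab·covariance of R and B + 2ac·covariance of R and W + 2bc·covariance of B and W, with a = -5, b = 2.1, c = -1.74.
= 1185 + 163.17 + 14.83524 + (-493.5) + (-111.36) + 43.848
= 801.99324.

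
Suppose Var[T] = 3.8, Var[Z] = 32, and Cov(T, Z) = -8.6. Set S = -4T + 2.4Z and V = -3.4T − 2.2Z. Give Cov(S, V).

By bilinearity, Cov(S, V) = ac·Var[T] + bd·Var[Z] + (ad+bc)·Cov(T, Z), with a=-4, b=2.4, c=-3.4, d=-2.2.
ac·Var[T] = (-4)·(-3.4)·3.8 = 51.68
bd·Var[Z] = 2.4·(-2.2)·32 = -168.96
(ad+bc)·Cov(T, Z) = (0.64)·(-8.6) = -5.504
Cov(S, V) = 51.68 + (-168.96) + (-5.504) = -122.784.

Cov(S, V) = -122.784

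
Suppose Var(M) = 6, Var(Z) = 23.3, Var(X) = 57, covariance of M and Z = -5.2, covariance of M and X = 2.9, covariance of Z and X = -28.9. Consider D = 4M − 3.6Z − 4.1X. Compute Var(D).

Var(D) = a²·Var(M) + b²·Var(Z) + c²·Var(X) + 2ab·covariance of M and Z + 2ac·covariance of M and X + 2bc·covariance of Z and X, with a = 4, b = -3.6, c = -4.1.
= 96 + 301.968 + 958.17 + 149.76 + (-95.12) + (-853.128)
= 557.65.

Var(D) = 557.65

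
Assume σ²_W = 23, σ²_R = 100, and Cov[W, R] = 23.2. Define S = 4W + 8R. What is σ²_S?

σ²_S = 8252.8

σ²_S = a²·σ²_W + b²·σ²_R + 2ab·Cov[W, R] with a = 4, b = 8.
= 4²·23 + 8²·100 + 2·4·8·23.2
= 368 + 6400 + 1484.8 = 8252.8.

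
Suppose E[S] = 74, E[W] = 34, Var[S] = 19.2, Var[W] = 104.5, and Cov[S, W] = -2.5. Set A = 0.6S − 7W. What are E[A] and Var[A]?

E[A] = -193.6, Var[A] = 5148.412

E[A] = 0.6·E[S] + (-7)·E[W] = 0.6·74 + (-7)·34 = -193.6.
Var[A] = a²·Var[S] + b²·Var[W] + 2ab·Cov[S, W] with a = 0.6, b = -7.
= 0.6²·19.2 + (-7)²·104.5 + 2·0.6·(-7)·(-2.5)
= 6.912 + 5120.5 + 21 = 5148.412.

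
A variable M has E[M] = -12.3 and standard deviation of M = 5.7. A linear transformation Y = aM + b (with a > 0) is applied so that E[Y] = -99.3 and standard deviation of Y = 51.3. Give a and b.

a = 9, b = 11.4

standard deviation of Y = a·standard deviation of M (a > 0), so a = 51.3/5.7 = 9.
E[Y] = a·E[M] + b, so b = -99.3 − 9·(-12.3) = 11.4.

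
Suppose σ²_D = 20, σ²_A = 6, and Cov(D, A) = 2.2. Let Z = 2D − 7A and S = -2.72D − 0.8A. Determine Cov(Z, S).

By bilinearity, Cov(Z, S) = ac·σ²_D + bd·σ²_A + (ad+bc)·Cov(D, A), with a=2, b=-7, c=-2.72, d=-0.8.
ac·σ²_D = 2·(-2.72)·20 = -108.8
bd·σ²_A = (-7)·(-0.8)·6 = 33.6
(ad+bc)·Cov(D, A) = (17.44)·2.2 = 38.368
Cov(Z, S) = -108.8 + 33.6 + 38.368 = -36.832.

Cov(Z, S) = -36.832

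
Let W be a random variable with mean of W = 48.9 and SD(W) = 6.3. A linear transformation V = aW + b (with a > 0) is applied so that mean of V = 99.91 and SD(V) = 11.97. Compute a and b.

a = 1.9, b = 7

SD(V) = a·SD(W) (a > 0), so a = 11.97/6.3 = 1.9.
mean of V = a·mean of W + b, so b = 99.91 − 1.9·48.9 = 7.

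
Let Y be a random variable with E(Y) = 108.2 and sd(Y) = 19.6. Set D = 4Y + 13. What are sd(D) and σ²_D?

D = 4Y + 13 is linear with a = 4, b = 13.
sd(D) = |a|·sd(Y) = |4|·19.6 = 78.4.
σ²_Y = 19.6² = 384.16.
σ²_D = a²·σ²_Y = 4²·384.16 = 6146.56 (the additive constant 13 does not affect variance).

sd(D) = 78.4, σ²_D = 6146.56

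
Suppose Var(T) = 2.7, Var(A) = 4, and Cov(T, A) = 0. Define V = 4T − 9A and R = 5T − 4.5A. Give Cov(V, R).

By bilinearity, Cov(V, R) = ac·Var(T) + bd·Var(A) + (ad+bc)·Cov(T, A), with a=4, b=-9, c=5, d=-4.5.
ac·Var(T) = 4·5·2.7 = 54
bd·Var(A) = (-9)·(-4.5)·4 = 162
(ad+bc)·Cov(T, A) = (-63)·0 = 0
Cov(V, R) = 54 + 162 + 0 = 216.

Cov(V, R) = 216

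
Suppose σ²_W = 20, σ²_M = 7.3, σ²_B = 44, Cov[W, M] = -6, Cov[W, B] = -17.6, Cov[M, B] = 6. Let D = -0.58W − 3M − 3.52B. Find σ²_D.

σ²_D = 651.58128

σ²_D = a²·σ²_W + b²·σ²_M + c²·σ²_B + 2ab·Cov[W, M] + 2ac·Cov[W, B] + 2bc·Cov[M, B], with a = -0.58, b = -3, c = -3.52.
= 6.728 + 65.7 + 545.1776 + (-20.88) + (-71.86432) + 126.72
= 651.58128.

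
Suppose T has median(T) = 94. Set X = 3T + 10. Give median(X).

median(X) = 292

A linear map preserves order up to sign, so median(X) = a·median(T) + b = 3·94 + 10 = 292.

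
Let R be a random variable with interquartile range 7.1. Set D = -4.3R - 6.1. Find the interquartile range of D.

IQR(D) = 30.53

Under D = aR + b, IQR(D) = |a|·IQR(R) = |-4.3|·7.1 = 30.53 (shifts cancel; spread scales by |a|).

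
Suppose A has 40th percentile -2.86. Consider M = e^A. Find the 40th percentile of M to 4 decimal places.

40th percentile of M = 0.0573

e^A is increasing, so P_{40}(M) = g(P_{40}(A)) ≈ 0.0573.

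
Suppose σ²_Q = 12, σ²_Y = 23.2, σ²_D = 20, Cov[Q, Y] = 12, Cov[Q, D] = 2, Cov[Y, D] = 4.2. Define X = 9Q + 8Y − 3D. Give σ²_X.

σ²_X = 4055.2

σ²_X = a²·σ²_Q + b²·σ²_Y + c²·σ²_D + 2ab·Cov[Q, Y] + 2ac·Cov[Q, D] + 2bc·Cov[Y, D], with a = 9, b = 8, c = -3.
= 972 + 1484.8 + 180 + 1728 + (-108) + (-201.6)
= 4055.2.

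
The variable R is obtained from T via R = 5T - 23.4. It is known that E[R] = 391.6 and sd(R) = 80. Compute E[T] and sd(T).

From R = 5T - 23.4: E[R] = a·E[T] + b, so E[T] = (E[R] − b)/a = (391.6 − (-23.4))/5 = 83.
sd(R) = |a|·sd(T), so sd(T) = 80/|5| = 16.

E[T] = 83, sd(T) = 16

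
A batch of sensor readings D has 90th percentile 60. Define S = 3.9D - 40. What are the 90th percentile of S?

Since a = 3.9 > 0 the transformation is increasing, so the 90th percentile of S = a·(P_{90} of D) + b = 3.9·60 + (-40) = 194.

90th percentile of S = 194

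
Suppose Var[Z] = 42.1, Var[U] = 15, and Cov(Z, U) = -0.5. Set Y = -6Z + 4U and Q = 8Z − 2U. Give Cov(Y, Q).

By bilinearity, Cov(Y, Q) = ac·Var[Z] + bd·Var[U] + (ad+bc)·Cov(Z, U), with a=-6, b=4, c=8, d=-2.
ac·Var[Z] = (-6)·8·42.1 = -2020.8
bd·Var[U] = 4·(-2)·15 = -120
(ad+bc)·Cov(Z, U) = (44)·(-0.5) = -22
Cov(Y, Q) = -2020.8 + (-120) + (-22) = -2162.8.

Cov(Y, Q) = -2162.8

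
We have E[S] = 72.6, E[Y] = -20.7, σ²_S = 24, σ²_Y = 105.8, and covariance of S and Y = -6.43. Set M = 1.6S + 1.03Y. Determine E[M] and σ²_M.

E[M] = 1.6·E[S] + 1.03·E[Y] = 1.6·72.6 + 1.03·(-20.7) = 94.839.
σ²_M = a²·σ²_S + b²·σ²_Y + 2ab·covariance of S and Y with a = 1.6, b = 1.03.
= 1.6²·24 + 1.03²·105.8 + 2·1.6·1.03·(-6.43)
= 61.44 + 112.24322 + (-21.19328) = 152.48994.

E[M] = 94.839, σ²_M = 152.48994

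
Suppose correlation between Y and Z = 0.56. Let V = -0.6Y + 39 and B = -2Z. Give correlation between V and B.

correlation between V and B = 0.56

Linear rescalings preserve correlation up to sign; here the slopes -0.6 and -2 have the same sign, so correlation between V and B = correlation between Y and Z = 0.56.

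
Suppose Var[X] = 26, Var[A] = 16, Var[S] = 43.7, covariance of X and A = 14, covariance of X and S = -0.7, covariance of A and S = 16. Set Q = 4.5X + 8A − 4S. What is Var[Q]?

Var[Q] = a²·Var[X] + b²·Var[A] + c²·Var[S] + 2ab·covariance of X and A + 2ac·covariance of X and S + 2bc·covariance of A and S, with a = 4.5, b = 8, c = -4.
= 526.5 + 1024 + 699.2 + 1008 + 25.2 + (-1024)
= 2258.9.

Var[Q] = 2258.9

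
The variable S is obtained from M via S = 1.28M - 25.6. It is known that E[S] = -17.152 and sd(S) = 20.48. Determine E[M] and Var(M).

From S = 1.28M - 25.6: E[S] = a·E[M] + b, so E[M] = (E[S] − b)/a = (-17.152 − (-25.6))/1.28 = 6.6.
Var(S) = 20.48² = 419.4304.
Var(S) = a²·Var(M), so Var(M) = 419.4304/1.28² = 256.

E[M] = 6.6, Var(M) = 256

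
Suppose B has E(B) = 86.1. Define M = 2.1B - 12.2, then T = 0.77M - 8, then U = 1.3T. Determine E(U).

E(U) = 158.37861

E(M) = 2.1·86.1 + (-12.2) = 168.61.
E(T) = 0.77·168.61 + (-8) = 121.8297.
E(U) = 1.3·121.8297 = 158.37861.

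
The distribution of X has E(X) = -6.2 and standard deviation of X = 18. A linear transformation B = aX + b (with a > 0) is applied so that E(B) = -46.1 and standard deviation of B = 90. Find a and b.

standard deviation of B = a·standard deviation of X (a > 0), so a = 90/18 = 5.
E(B) = a·E(X) + b, so b = -46.1 − 5·(-6.2) = -15.1.

a = 5, b = -15.1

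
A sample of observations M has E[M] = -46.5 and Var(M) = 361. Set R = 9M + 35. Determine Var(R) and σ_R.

R = 9M + 35 is linear with a = 9, b = 35.
Var(R) = a²·Var(M) = 9²·361 = 29241 (the additive constant 35 does not affect variance).
σ_M = √361 = 19.
σ_R = |a|·σ_M = |9|·19 = 171.

Var(R) = 29241, σ_R = 171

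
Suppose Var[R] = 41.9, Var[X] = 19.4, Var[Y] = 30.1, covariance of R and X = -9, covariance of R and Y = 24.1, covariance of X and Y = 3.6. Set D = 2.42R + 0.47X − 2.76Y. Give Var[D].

Var[D] = a²·Var[R] + b²·Var[X] + c²·Var[Y] + 2ab·covariance of R and X + 2ac·covariance of R and Y + 2bc·covariance of X and Y, with a = 2.42, b = 0.47, c = -2.76.
= 245.38316 + 4.28546 + 229.28976 + (-20.4732) + (-321.93744) + (-9.33984)
= 127.2079.

Var[D] = 127.2079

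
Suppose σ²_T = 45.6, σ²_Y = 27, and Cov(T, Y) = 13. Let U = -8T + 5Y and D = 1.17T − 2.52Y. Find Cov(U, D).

Cov(U, D) = -428.886

By bilinearity, Cov(U, D) = ac·σ²_T + bd·σ²_Y + (ad+bc)·Cov(T, Y), with a=-8, b=5, c=1.17, d=-2.52.
ac·σ²_T = (-8)·1.17·45.6 = -426.816
bd·σ²_Y = 5·(-2.52)·27 = -340.2
(ad+bc)·Cov(T, Y) = (26.01)·13 = 338.13
Cov(U, D) = -426.816 + (-340.2) + 338.13 = -428.886.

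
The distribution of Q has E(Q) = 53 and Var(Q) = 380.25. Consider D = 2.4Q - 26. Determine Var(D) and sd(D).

D = 2.4Q - 26 is linear with a = 2.4, b = -26.
Var(D) = a²·Var(Q) = 2.4²·380.25 = 2190.24 (the additive constant -26 does not affect variance).
sd(Q) = √380.25 = 19.5.
sd(D) = |a|·sd(Q) = |2.4|·19.5 = 46.8.

Var(D) = 2190.24, sd(D) = 46.8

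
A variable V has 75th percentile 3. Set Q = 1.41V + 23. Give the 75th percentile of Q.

75th percentile of Q = 27.23

Since a = 1.41 > 0 the transformation is increasing, so the 75th percentile of Q = a·(P_{75} of V) + b = 1.41·3 + 23 = 27.23.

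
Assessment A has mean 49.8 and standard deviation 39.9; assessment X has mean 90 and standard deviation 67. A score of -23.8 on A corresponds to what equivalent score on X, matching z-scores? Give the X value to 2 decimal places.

z = (-23.8 − 49.8)/39.9 ≈ -1.8446.
X = 90 + z·67 = 90 + (-23.8 − 49.8)·67/39.9 ≈ -33.59.

X = -33.59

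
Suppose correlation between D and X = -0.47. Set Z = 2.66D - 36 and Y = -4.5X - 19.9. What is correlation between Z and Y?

correlation between Z and Y = 0.47

Linear rescalings preserve |correlation|; the slopes 2.66 and -4.5 have opposite signs, so the correlation flips sign: correlation between Z and Y = −correlation between D and X = 0.47.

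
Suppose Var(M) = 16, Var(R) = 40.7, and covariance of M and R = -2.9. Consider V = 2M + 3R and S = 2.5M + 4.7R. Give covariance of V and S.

covariance of V and S = 604.86

By bilinearity, covariance of V and S = ac·Var(M) + bd·Var(R) + (ad+bc)·covariance of M and R, with a=2, b=3, c=2.5, d=4.7.
ac·Var(M) = 2·2.5·16 = 80
bd·Var(R) = 3·4.7·40.7 = 573.87
(ad+bc)·covariance of M and R = (16.9)·(-2.9) = -49.01
covariance of V and S = 80 + 573.87 + (-49.01) = 604.86.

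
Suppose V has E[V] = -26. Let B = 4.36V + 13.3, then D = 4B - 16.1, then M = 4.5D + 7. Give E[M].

E[B] = 4.36·(-26) + 13.3 = -100.06.
E[D] = 4·(-100.06) + (-16.1) = -416.34.
E[M] = 4.5·(-416.34) + 7 = -1866.53.

E[M] = -1866.53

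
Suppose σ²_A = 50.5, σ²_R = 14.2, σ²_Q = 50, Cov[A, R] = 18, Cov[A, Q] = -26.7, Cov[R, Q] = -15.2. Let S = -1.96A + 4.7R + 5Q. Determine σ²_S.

σ²_S = 1234.9668

σ²_S = a²·σ²_A + b²·σ²_R + c²·σ²_Q + 2ab·Cov[A, R] + 2ac·Cov[A, Q] + 2bc·Cov[R, Q], with a = -1.96, b = 4.7, c = 5.
= 194.0008 + 313.678 + 1250 + (-331.632) + 523.32 + (-714.4)
= 1234.9668.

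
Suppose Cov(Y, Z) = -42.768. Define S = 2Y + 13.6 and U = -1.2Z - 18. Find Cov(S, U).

Cov(S, U) = 102.6432

Cov(S, U) = a·c·Cov(Y, Z) = 2·(-1.2)·(-42.768) = 102.6432. Additive constants drop out.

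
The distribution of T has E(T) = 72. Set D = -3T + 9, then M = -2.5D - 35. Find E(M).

E(M) = 482.5

E(D) = (-3)·72 + 9 = -207.
E(M) = (-2.5)·(-207) + (-35) = 482.5.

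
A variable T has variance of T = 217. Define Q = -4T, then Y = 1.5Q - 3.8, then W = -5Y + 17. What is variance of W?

variance of Q = (-4)²·217 = 3472.
variance of Y = 1.5²·3472 = 7812.
variance of W = (-5)²·7812 = 195300.

variance of W = 195300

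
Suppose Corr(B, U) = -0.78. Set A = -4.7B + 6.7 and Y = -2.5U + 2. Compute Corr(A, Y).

Linear rescalings preserve correlation up to sign; here the slopes -4.7 and -2.5 have the same sign, so Corr(A, Y) = Corr(B, U) = -0.78.

Corr(A, Y) = -0.78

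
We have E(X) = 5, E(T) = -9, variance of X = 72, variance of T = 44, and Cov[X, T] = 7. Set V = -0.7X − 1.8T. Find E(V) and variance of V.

E(V) = (-0.7)·E(X) + (-1.8)·E(T) = (-0.7)·5 + (-1.8)·(-9) = 12.7.
variance of V = a²·variance of X + b²·variance of T + 2ab·Cov[X, T] with a = -0.7, b = -1.8.
= (-0.7)²·72 + (-1.8)²·44 + 2·(-0.7)·(-1.8)·7
= 35.28 + 142.56 + 17.64 = 195.48.

E(V) = 12.7, variance of V = 195.48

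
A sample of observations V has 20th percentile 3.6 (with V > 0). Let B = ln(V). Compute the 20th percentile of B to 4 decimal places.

ln(V) is increasing, so P_{20}(B) = g(P_{20}(V)) ≈ 1.2809.

20th percentile of B = 1.2809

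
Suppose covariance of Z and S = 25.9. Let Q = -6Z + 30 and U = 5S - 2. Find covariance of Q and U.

covariance of Q and U = a·c·covariance of Z and S = (-6)·5·25.9 = -777. Additive constants drop out.

covariance of Q and U = -777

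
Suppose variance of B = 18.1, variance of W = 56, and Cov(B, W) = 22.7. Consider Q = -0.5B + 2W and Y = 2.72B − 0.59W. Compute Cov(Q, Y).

By bilinearity, Cov(Q, Y) = ac·variance of B + bd·variance of W + (ad+bc)·Cov(B, W), with a=-0.5, b=2, c=2.72, d=-0.59.
ac·variance of B = (-0.5)·2.72·18.1 = -24.616
bd·variance of W = 2·(-0.59)·56 = -66.08
(ad+bc)·Cov(B, W) = (5.735)·22.7 = 130.1845
Cov(Q, Y) = -24.616 + (-66.08) + 130.1845 = 39.4885.

Cov(Q, Y) = 39.4885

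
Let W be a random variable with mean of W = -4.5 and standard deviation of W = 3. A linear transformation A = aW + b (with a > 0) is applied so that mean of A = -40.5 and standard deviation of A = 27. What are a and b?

a = 9, b = 0

standard deviation of A = a·standard deviation of W (a > 0), so a = 27/3 = 9.
mean of A = a·mean of W + b, so b = -40.5 − 9·(-4.5) = 0.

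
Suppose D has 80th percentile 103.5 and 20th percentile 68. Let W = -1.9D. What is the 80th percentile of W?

80th percentile of W = -129.2

Since a = -1.9 < 0 the transformation is decreasing, reversing order: the 80th percentile of W corresponds to the 20th percentile of D.
So P_{80}(W) = a·P_{20}(D) + b = (-1.9)·68 = -129.2.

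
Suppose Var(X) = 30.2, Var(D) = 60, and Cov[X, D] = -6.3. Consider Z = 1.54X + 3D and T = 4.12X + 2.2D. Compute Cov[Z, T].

By bilinearity, Cov[Z, T] = ac·Var(X) + bd·Var(D) + (ad+bc)·Cov[X, D], with a=1.54, b=3, c=4.12, d=2.2.
ac·Var(X) = 1.54·4.12·30.2 = 191.61296
bd·Var(D) = 3·2.2·60 = 396
(ad+bc)·Cov[X, D] = (15.748)·(-6.3) = -99.2124
Cov[Z, T] = 191.61296 + 396 + (-99.2124) = 488.40056.

Cov[Z, T] = 488.40056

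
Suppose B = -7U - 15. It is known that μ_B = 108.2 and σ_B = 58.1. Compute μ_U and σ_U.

μ_U = -17.6, σ_U = 8.3

From B = -7U - 15: μ_B = a·μ_U + b, so μ_U = (μ_B − b)/a = (108.2 − (-15))/(-7) = -17.6.
σ_B = |a|·σ_U, so σ_U = 58.1/|-7| = 8.3.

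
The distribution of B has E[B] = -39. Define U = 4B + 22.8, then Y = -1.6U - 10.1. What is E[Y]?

E[Y] = 203.02

E[U] = 4·(-39) + 22.8 = -133.2.
E[Y] = (-1.6)·(-133.2) + (-10.1) = 203.02.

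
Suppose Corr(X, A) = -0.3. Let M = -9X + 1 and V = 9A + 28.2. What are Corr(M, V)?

Linear rescalings preserve |correlation|; the slopes -9 and 9 have opposite signs, so the correlation flips sign: Corr(M, V) = −Corr(X, A) = 0.3.

Corr(M, V) = 0.3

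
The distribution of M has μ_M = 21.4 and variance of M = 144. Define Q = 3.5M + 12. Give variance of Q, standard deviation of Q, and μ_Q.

variance of Q = 1764, standard deviation of Q = 42, μ_Q = 86.9

Q = 3.5M + 12 is linear with a = 3.5, b = 12.
variance of Q = a²·variance of M = 3.5²·144 = 1764 (the additive constant 12 does not affect variance).
standard deviation of M = √144 = 12.
standard deviation of Q = |a|·standard deviation of M = |3.5|·12 = 42.
μ_Q = a·μ_M + b = 3.5·21.4 + 12 = 86.9.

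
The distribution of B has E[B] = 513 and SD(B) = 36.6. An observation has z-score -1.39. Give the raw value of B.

B = E[B] + z·SD(B) = 513 + (-1.39)·36.6 = 462.126.

B = 462.126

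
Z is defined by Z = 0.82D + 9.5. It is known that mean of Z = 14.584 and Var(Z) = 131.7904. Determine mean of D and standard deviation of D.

mean of D = 6.2, standard deviation of D = 14

From Z = 0.82D + 9.5: mean of Z = a·mean of D + b, so mean of D = (mean of Z − b)/a = (14.584 − 9.5)/0.82 = 6.2.
standard deviation of Z = √131.7904 = 11.48.
standard deviation of Z = |a|·standard deviation of D, so standard deviation of D = 11.48/|0.82| = 14.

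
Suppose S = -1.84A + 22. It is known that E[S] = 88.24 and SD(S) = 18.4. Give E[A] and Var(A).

From S = -1.84A + 22: E[S] = a·E[A] + b, so E[A] = (E[S] − b)/a = (88.24 − 22)/(-1.84) = -36.
Var(S) = 18.4² = 338.56.
Var(S) = a²·Var(A), so Var(A) = 338.56/(-1.84)² = 100.

E[A] = -36, Var(A) = 100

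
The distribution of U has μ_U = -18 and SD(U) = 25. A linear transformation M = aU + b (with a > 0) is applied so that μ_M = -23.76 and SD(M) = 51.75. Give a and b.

SD(M) = a·SD(U) (a > 0), so a = 51.75/25 = 2.07.
μ_M = a·μ_U + b, so b = -23.76 − 2.07·(-18) = 13.5.

a = 2.07, b = 13.5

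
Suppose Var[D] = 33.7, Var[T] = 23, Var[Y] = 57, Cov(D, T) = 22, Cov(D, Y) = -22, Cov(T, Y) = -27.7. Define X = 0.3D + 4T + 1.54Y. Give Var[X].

Var[X] = a²·Var[D] + b²·Var[T] + c²·Var[Y] + 2ab·Cov(D, T) + 2ac·Cov(D, Y) + 2bc·Cov(T, Y), with a = 0.3, b = 4, c = 1.54.
= 3.033 + 368 + 135.1812 + 52.8 + (-20.328) + (-341.264)
= 197.4222.

Var[X] = 197.4222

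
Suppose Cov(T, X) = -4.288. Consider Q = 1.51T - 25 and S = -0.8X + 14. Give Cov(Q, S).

Cov(Q, S) = 5.179904

Cov(Q, S) = a·c·Cov(T, X) = 1.51·(-0.8)·(-4.288) = 5.179904. Additive constants drop out.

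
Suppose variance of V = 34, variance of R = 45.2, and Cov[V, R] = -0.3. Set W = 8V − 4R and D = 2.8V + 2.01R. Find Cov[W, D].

By bilinearity, Cov[W, D] = ac·variance of V + bd·variance of R + (ad+bc)·Cov[V, R], with a=8, b=-4, c=2.8, d=2.01.
ac·variance of V = 8·2.8·34 = 761.6
bd·variance of R = (-4)·2.01·45.2 = -363.408
(ad+bc)·Cov[V, R] = (4.88)·(-0.3) = -1.464
Cov[W, D] = 761.6 + (-363.408) + (-1.464) = 396.728.

Cov[W, D] = 396.728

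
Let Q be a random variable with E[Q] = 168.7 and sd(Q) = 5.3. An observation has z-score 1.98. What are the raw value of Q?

Q = 179.194

Q = E[Q] + z·sd(Q) = 168.7 + 1.98·5.3 = 179.194.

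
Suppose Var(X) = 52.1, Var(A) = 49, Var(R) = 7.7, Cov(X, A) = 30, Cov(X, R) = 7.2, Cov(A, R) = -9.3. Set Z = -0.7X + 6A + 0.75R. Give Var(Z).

Var(Z) = a²·Var(X) + b²·Var(A) + c²·Var(R) + 2ab·Cov(X, A) + 2ac·Cov(X, R) + 2bc·Cov(A, R), with a = -0.7, b = 6, c = 0.75.
= 25.529 + 1764 + 4.33125 + (-252) + (-7.56) + (-83.7)
= 1450.60025.

Var(Z) = 1450.60025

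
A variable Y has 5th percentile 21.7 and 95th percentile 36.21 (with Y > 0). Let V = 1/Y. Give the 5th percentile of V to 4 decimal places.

1/Y is decreasing on Y > 0, so percentile order reverses: P_{5}(V) uses P_{95}(Y) = 36.21.
P_{5}(V) = 1/36.21 ≈ 0.0276.

5th percentile of V = 0.0276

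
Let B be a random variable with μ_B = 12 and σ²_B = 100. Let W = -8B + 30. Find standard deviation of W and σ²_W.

standard deviation of W = 80, σ²_W = 6400

W = -8B + 30 is linear with a = -8, b = 30.
standard deviation of B = √100 = 10.
standard deviation of W = |a|·standard deviation of B = |-8|·10 = 80.
σ²_W = a²·σ²_B = (-8)²·100 = 6400 (the additive constant 30 does not affect variance).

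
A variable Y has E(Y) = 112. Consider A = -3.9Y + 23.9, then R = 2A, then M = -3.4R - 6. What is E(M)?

E(A) = (-3.9)·112 + 23.9 = -412.9.
E(R) = 2·(-412.9) = -825.8.
E(M) = (-3.4)·(-825.8) + (-6) = 2801.72.

E(M) = 2801.72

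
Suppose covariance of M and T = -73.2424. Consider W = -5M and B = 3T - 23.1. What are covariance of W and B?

covariance of W and B = 1098.636

covariance of W and B = a·c·covariance of M and T = (-5)·3·(-73.2424) = 1098.636. Additive constants drop out.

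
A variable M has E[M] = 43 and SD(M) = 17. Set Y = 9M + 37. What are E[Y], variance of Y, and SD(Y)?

Y = 9M + 37 is linear with a = 9, b = 37.
E[Y] = a·E[M] + b = 9·43 + 37 = 424.
variance of M = 17² = 289.
variance of Y = a²·variance of M = 9²·289 = 23409 (the additive constant 37 does not affect variance).
SD(Y) = |a|·SD(M) = |9|·17 = 153.

E[Y] = 424, variance of Y = 23409, SD(Y) = 153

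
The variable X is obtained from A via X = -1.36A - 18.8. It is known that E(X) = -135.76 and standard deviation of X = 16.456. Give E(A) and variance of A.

E(A) = 86, variance of A = 146.41

From X = -1.36A - 18.8: E(X) = a·E(A) + b, so E(A) = (E(X) − b)/a = (-135.76 − (-18.8))/(-1.36) = 86.
variance of X = 16.456² = 270.799936.
variance of X = a²·variance of A, so variance of A = 270.799936/(-1.36)² = 146.41.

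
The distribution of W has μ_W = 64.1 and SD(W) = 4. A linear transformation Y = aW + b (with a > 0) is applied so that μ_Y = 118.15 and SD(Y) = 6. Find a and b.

a = 1.5, b = 22

SD(Y) = a·SD(W) (a > 0), so a = 6/4 = 1.5.
μ_Y = a·μ_W + b, so b = 118.15 − 1.5·64.1 = 22.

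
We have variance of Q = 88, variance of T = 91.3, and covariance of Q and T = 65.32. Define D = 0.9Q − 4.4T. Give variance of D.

variance of D = 1321.5136

variance of D = a²·variance of Q + b²·variance of T + 2ab·covariance of Q and T with a = 0.9, b = -4.4.
= 0.9²·88 + (-4.4)²·91.3 + 2·0.9·(-4.4)·65.32
= 71.28 + 1767.568 + (-517.3344) = 1321.5136.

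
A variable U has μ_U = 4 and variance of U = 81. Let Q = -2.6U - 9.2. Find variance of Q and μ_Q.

variance of Q = 547.56, μ_Q = -19.6

Q = -2.6U - 9.2 is linear with a = -2.6, b = -9.2.
variance of Q = a²·variance of U = (-2.6)²·81 = 547.56 (the additive constant -9.2 does not affect variance).
μ_Q = a·μ_U + b = (-2.6)·4 + (-9.2) = -19.6.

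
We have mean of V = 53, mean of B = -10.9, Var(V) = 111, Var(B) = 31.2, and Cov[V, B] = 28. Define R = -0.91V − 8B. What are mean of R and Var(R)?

mean of R = 38.97, Var(R) = 2496.3991

mean of R = (-0.91)·mean of V + (-8)·mean of B = (-0.91)·53 + (-8)·(-10.9) = 38.97.
Var(R) = a²·Var(V) + b²·Var(B) + 2ab·Cov[V, B] with a = -0.91, b = -8.
= (-0.91)²·111 + (-8)²·31.2 + 2·(-0.91)·(-8)·28
= 91.9191 + 1996.8 + 407.68 = 2496.3991.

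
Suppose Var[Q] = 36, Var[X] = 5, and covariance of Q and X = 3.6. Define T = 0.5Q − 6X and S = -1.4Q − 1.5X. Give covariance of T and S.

By bilinearity, covariance of T and S = ac·Var[Q] + bd·Var[X] + (ad+bc)·covariance of Q and X, with a=0.5, b=-6, c=-1.4, d=-1.5.
ac·Var[Q] = 0.5·(-1.4)·36 = -25.2
bd·Var[X] = (-6)·(-1.5)·5 = 45
(ad+bc)·covariance of Q and X = (7.65)·3.6 = 27.54
covariance of T and S = -25.2 + 45 + 27.54 = 47.34.

covariance of T and S = 47.34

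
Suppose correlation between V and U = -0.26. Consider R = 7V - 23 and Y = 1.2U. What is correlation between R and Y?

Linear rescalings preserve correlation up to sign; here the slopes 7 and 1.2 have the same sign, so correlation between R and Y = correlation between V and U = -0.26.

correlation between R and Y = -0.26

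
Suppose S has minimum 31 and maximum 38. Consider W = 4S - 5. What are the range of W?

Range(W) = 28

Range of S = 38 − 31 = 7.
Range(W) = |a|·Range(S) = |4|·7 = 28.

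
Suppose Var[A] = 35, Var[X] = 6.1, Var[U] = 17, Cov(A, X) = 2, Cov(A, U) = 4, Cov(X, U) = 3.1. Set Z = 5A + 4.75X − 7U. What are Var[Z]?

Var[Z] = a²·Var[A] + b²·Var[X] + c²·Var[U] + 2ab·Cov(A, X) + 2ac·Cov(A, U) + 2bc·Cov(X, U), with a = 5, b = 4.75, c = -7.
= 875 + 137.63125 + 833 + 95 + (-280) + (-206.15)
= 1454.48125.

Var[Z] = 1454.48125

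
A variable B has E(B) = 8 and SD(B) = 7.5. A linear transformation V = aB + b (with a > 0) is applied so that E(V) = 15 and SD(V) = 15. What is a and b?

SD(V) = a·SD(B) (a > 0), so a = 15/7.5 = 2.
E(V) = a·E(B) + b, so b = 15 − 2·8 = -1.

a = 2, b = -1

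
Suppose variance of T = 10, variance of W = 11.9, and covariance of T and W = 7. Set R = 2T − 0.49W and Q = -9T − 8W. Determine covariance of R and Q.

By bilinearity, covariance of R and Q = ac·variance of T + bd·variance of W + (ad+bc)·covariance of T and W, with a=2, b=-0.49, c=-9, d=-8.
ac·variance of T = 2·(-9)·10 = -180
bd·variance of W = (-0.49)·(-8)·11.9 = 46.648
(ad+bc)·covariance of T and W = (-11.59)·7 = -81.13
covariance of R and Q = -180 + 46.648 + (-81.13) = -214.482.

covariance of R and Q = -214.482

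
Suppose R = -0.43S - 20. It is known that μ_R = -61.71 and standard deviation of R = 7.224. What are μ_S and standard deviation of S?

From R = -0.43S - 20: μ_R = a·μ_S + b, so μ_S = (μ_R − b)/a = (-61.71 − (-20))/(-0.43) = 97.
standard deviation of R = |a|·standard deviation of S, so standard deviation of S = 7.224/|-0.43| = 16.8.

μ_S = 97, standard deviation of S = 16.8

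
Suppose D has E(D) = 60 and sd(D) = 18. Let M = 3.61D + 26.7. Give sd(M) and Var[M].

M = 3.61D + 26.7 is linear with a = 3.61, b = 26.7.
sd(M) = |a|·sd(D) = |3.61|·18 = 64.98.
Var[D] = 18² = 324.
Var[M] = a²·Var[D] = 3.61²·324 = 4222.4004 (the additive constant 26.7 does not affect variance).

sd(M) = 64.98, Var[M] = 4222.4004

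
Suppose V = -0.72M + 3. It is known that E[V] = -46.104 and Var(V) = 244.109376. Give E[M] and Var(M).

E[M] = 68.2, Var(M) = 470.89

From V = -0.72M + 3: E[V] = a·E[M] + b, so E[M] = (E[V] − b)/a = (-46.104 − 3)/(-0.72) = 68.2.
Var(V) = a²·Var(M), so Var(M) = 244.109376/(-0.72)² = 470.89.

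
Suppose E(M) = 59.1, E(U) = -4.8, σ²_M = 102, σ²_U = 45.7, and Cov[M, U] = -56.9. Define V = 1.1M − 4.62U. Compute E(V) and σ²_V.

E(V) = 87.186, σ²_V = 1677.19068

E(V) = 1.1·E(M) + (-4.62)·E(U) = 1.1·59.1 + (-4.62)·(-4.8) = 87.186.
σ²_V = a²·σ²_M + b²·σ²_U + 2ab·Cov[M, U] with a = 1.1, b = -4.62.
= 1.1²·102 + (-4.62)²·45.7 + 2·1.1·(-4.62)·(-56.9)
= 123.42 + 975.43908 + 578.3316 = 1677.19068.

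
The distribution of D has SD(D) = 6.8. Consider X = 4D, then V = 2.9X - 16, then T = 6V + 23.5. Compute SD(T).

SD(T) = 473.28

SD(X) = |4|·6.8 = 27.2.
SD(V) = |2.9|·27.2 = 78.88.
SD(T) = |6|·78.88 = 473.28.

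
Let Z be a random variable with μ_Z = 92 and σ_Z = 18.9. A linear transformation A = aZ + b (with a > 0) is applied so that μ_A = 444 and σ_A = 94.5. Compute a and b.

σ_A = a·σ_Z (a > 0), so a = 94.5/18.9 = 5.
μ_A = a·μ_Z + b, so b = 444 − 5·92 = -16.

a = 5, b = -16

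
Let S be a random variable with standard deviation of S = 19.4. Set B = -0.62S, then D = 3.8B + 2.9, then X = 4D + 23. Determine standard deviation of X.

standard deviation of X = 182.8256

standard deviation of B = |-0.62|·19.4 = 12.028.
standard deviation of D = |3.8|·12.028 = 45.7064.
standard deviation of X = |4|·45.7064 = 182.8256.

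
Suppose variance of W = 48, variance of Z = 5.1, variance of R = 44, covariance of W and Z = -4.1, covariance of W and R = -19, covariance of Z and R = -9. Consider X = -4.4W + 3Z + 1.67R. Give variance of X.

variance of X = 1395.1756

variance of X = a²·variance of W + b²·variance of Z + c²·variance of R + 2ab·covariance of W and Z + 2ac·covariance of W and R + 2bc·covariance of Z and R, with a = -4.4, b = 3, c = 1.67.
= 929.28 + 45.9 + 122.7116 + 108.24 + 279.224 + (-90.18)
= 1395.1756.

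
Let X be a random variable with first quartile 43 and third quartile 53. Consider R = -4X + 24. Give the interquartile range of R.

IQR(R) = 40

IQR of X = Q3 − Q1 = 53 − 43 = 10.
Under R = aX + b, IQR(R) = |a|·IQR(X) = |-4|·10 = 40 (shifts cancel; spread scales by |a|).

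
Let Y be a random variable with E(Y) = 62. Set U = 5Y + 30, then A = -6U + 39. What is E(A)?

E(U) = 5·62 + 30 = 340.
E(A) = (-6)·340 + 39 = -2001.

E(A) = -2001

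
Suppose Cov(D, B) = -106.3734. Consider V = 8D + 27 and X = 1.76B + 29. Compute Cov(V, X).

Cov(V, X) = -1497.737472

Cov(V, X) = a·c·Cov(D, B) = 8·1.76·(-106.3734) = -1497.737472. Additive constants drop out.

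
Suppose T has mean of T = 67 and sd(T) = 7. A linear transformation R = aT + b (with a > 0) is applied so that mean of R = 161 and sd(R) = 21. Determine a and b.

sd(R) = a·sd(T) (a > 0), so a = 21/7 = 3.
mean of R = a·mean of T + b, so b = 161 − 3·67 = -40.

a = 3, b = -40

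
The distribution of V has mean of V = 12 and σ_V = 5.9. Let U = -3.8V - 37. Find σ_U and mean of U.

σ_U = 22.42, mean of U = -82.6

U = -3.8V - 37 is linear with a = -3.8, b = -37.
σ_U = |a|·σ_V = |-3.8|·5.9 = 22.42.
mean of U = a·mean of V + b = (-3.8)·12 + (-37) = -82.6.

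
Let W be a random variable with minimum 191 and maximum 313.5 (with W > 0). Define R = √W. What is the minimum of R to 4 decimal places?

√W is increasing on this domain, so min(R) comes from min(W) = 191: min(R) = √(191) ≈ 13.8203.

min(R) = 13.8203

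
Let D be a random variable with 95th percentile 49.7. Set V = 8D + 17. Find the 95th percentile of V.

Since a = 8 > 0 the transformation is increasing, so the 95th percentile of V = a·(P_{95} of D) + b = 8·49.7 + 17 = 414.6.

95th percentile of V = 414.6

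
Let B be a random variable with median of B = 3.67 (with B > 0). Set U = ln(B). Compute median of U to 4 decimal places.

ln(B) is monotone on this domain, so median of U = ln(3.67) ≈ 1.3002.

median of U = 1.3002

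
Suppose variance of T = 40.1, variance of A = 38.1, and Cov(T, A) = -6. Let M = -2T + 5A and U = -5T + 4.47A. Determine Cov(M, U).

By bilinearity, Cov(M, U) = ac·variance of T + bd·variance of A + (ad+bc)·Cov(T, A), with a=-2, b=5, c=-5, d=4.47.
ac·variance of T = (-2)·(-5)·40.1 = 401
bd·variance of A = 5·4.47·38.1 = 851.535
(ad+bc)·Cov(T, A) = (-33.94)·(-6) = 203.64
Cov(M, U) = 401 + 851.535 + 203.64 = 1456.175.

Cov(M, U) = 1456.175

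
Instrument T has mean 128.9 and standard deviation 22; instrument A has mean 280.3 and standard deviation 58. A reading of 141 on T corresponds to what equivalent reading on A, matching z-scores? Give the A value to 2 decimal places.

A = 312.20

z = (141 − 128.9)/22 = 0.55.
A = 280.3 + z·58 = 280.3 + (141 − 128.9)·58/22 = 312.20.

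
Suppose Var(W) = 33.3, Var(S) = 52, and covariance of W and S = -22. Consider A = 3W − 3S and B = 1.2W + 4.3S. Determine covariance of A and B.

covariance of A and B = -755.52

By bilinearity, covariance of A and B = ac·Var(W) + bd·Var(S) + (ad+bc)·covariance of W and S, with a=3, b=-3, c=1.2, d=4.3.
ac·Var(W) = 3·1.2·33.3 = 119.88
bd·Var(S) = (-3)·4.3·52 = -670.8
(ad+bc)·covariance of W and S = (9.3)·(-22) = -204.6
covariance of A and B = 119.88 + (-670.8) + (-204.6) = -755.52.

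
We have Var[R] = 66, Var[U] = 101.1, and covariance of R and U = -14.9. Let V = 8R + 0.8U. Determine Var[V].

Var[V] = a²·Var[R] + b²·Var[U] + 2ab·covariance of R and U with a = 8, b = 0.8.
= 8²·66 + 0.8²·101.1 + 2·8·0.8·(-14.9)
= 4224 + 64.704 + (-190.72) = 4097.984.

Var[V] = 4097.984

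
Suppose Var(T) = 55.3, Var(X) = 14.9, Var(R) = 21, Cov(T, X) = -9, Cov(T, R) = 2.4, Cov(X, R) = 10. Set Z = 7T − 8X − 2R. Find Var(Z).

Var(Z) = 5008.1

Var(Z) = a²·Var(T) + b²·Var(X) + c²·Var(R) + 2ab·Cov(T, X) + 2ac·Cov(T, R) + 2bc·Cov(X, R), with a = 7, b = -8, c = -2.
= 2709.7 + 953.6 + 84 + 1008 + (-67.2) + 320
= 5008.1.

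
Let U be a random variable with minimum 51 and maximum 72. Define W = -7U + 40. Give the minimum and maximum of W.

min(W) = -464, max(W) = -317

a = -7 < 0, so order reverses: min(W) = a·max(U)+b = (-7)·72 + 40 = -464; max(W) = a·min(U)+b = (-7)·51 + 40 = -317.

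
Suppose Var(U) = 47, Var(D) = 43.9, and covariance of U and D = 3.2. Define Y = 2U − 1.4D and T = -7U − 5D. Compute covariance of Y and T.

By bilinearity, covariance of Y and T = ac·Var(U) + bd·Var(D) + (ad+bc)·covariance of U and D, with a=2, b=-1.4, c=-7, d=-5.
ac·Var(U) = 2·(-7)·47 = -658
bd·Var(D) = (-1.4)·(-5)·43.9 = 307.3
(ad+bc)·covariance of U and D = (-0.2)·3.2 = -0.64
covariance of Y and T = -658 + 307.3 + (-0.64) = -351.34.

covariance of Y and T = -351.34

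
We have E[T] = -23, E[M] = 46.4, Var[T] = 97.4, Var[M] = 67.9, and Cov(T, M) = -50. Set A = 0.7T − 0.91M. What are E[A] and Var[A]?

E[A] = 0.7·E[T] + (-0.91)·E[M] = 0.7·(-23) + (-0.91)·46.4 = -58.324.
Var[A] = a²·Var[T] + b²·Var[M] + 2ab·Cov(T, M) with a = 0.7, b = -0.91.
= 0.7²·97.4 + (-0.91)²·67.9 + 2·0.7·(-0.91)·(-50)
= 47.726 + 56.22799 + 63.7 = 167.65399.

E[A] = -58.324, Var[A] = 167.65399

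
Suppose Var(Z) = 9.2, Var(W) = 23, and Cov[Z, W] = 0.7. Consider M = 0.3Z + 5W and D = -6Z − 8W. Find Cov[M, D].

Cov[M, D] = -959.24

By bilinearity, Cov[M, D] = ac·Var(Z) + bd·Var(W) + (ad+bc)·Cov[Z, W], with a=0.3, b=5, c=-6, d=-8.
ac·Var(Z) = 0.3·(-6)·9.2 = -16.56
bd·Var(W) = 5·(-8)·23 = -920
(ad+bc)·Cov[Z, W] = (-32.4)·0.7 = -22.68
Cov[M, D] = -16.56 + (-920) + (-22.68) = -959.24.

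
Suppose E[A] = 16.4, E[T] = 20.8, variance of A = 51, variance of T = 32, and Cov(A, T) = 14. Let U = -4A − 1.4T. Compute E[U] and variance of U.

E[U] = (-4)·E[A] + (-1.4)·E[T] = (-4)·16.4 + (-1.4)·20.8 = -94.72.
variance of U = a²·variance of A + b²·variance of T + 2ab·Cov(A, T) with a = -4, b = -1.4.
= (-4)²·51 + (-1.4)²·32 + 2·(-4)·(-1.4)·14
= 816 + 62.72 + 156.8 = 1035.52.

E[U] = -94.72, variance of U = 1035.52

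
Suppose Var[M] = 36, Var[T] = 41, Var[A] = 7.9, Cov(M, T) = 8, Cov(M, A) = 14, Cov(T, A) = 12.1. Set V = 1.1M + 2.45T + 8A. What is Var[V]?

Var[V] = 1559.1025

Var[V] = a²·Var[M] + b²·Var[T] + c²·Var[A] + 2ab·Cov(M, T) + 2ac·Cov(M, A) + 2bc·Cov(T, A), with a = 1.1, b = 2.45, c = 8.
= 43.56 + 246.1025 + 505.6 + 43.12 + 246.4 + 474.32
= 1559.1025.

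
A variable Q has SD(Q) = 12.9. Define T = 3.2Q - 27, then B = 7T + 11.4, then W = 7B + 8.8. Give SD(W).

SD(W) = 2022.72

SD(T) = |3.2|·12.9 = 41.28.
SD(B) = |7|·41.28 = 288.96.
SD(W) = |7|·288.96 = 2022.72.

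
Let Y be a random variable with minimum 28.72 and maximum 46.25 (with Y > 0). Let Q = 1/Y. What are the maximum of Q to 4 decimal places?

max(Q) = 0.0348

1/Y is decreasing on this domain, so max(Q) comes from min(Y) = 28.72: max(Q) = 1/(28.72) ≈ 0.0348.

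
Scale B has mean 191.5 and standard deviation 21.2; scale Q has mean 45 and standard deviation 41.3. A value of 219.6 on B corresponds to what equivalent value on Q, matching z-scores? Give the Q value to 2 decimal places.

Q = 99.74

z = (219.6 − 191.5)/21.2 ≈ 1.3255.
Q = 45 + z·41.3 = 45 + (219.6 − 191.5)·41.3/21.2 ≈ 99.74.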